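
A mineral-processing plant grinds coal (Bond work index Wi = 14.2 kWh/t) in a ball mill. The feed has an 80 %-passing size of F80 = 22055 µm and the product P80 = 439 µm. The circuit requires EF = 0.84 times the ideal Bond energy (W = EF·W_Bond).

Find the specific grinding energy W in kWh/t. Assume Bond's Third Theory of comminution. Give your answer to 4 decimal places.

W = 10 Wi (P80^-0.5 − F80^-0.5)
1/√439 = 0.047727;  1/√22055 = 0.006734
W = 10·14.2·(0.047727 − 0.006734) = 5.8211 kWh/t
Corrected W = EF·W_Bond = 0.84·5.8211 = 4.8897 kWh/t

W = 4.8897 kWh/t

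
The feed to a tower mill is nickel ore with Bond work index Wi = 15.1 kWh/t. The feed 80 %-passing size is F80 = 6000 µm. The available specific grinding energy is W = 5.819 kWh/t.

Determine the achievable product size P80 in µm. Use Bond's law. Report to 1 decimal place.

P80 = 377.8 µm

W = 10 Wi / √P80 − 10 Wi / √F80
1/√P80 = 1/√F80 + W/(10·Wi)
  = 5.8190/(10·15.1) + 1/√6000 = 0.038536 + 0.012910 = 0.051446
P80 = (1/0.051446)² = 19.4377² = 377.82 µm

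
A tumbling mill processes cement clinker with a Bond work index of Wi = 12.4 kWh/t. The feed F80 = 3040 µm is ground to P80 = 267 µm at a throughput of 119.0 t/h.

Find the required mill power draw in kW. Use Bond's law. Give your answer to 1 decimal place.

P = 635.4 kW

W = 10 Wi (P80^-0.5 − F80^-0.5)
W = 10·12.4·(1/√267 − 1/√3040) = 10·12.4·(0.043062) = 5.3397 kWh/t
Mill draw = 5.3397 × 119.0 = 635.4 kW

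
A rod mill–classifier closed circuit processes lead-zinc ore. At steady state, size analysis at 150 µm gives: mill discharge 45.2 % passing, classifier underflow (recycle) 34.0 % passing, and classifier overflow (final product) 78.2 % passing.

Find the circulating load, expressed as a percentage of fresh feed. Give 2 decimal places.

Let r = R/F. Size balance at 150 µm:
Fd + Rd = Ru + Fo ⇒ R/F = (o−d)/(d−u)
r = (78.2 − 45.2)/(45.2 − 34.0) = 33.0/11.2 = 2.9464
CL = 100·r = 294.64 %

CL = 294.64 %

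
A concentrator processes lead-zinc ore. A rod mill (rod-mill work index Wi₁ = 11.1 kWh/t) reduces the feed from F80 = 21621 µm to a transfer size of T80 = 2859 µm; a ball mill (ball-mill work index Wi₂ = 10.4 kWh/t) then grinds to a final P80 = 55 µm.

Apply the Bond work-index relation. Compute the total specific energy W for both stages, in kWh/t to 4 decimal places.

W = 13.3994 kWh/t

W = 10 Wi / √P80 − 10 Wi / √F80
Stage 1 (21621→2859 µm, Wi₁=11.1): W₁ = 10·11.1·(0.018702 − 0.006801) = 1.3211 kWh/t
Stage 2 (2859→55 µm, Wi₂=10.4): W₂ = 10·10.4·(0.134840 − 0.018702) = 12.0783 kWh/t
W = W₁ + W₂ = 1.3211 + 12.0783 = 13.3994 kWh/t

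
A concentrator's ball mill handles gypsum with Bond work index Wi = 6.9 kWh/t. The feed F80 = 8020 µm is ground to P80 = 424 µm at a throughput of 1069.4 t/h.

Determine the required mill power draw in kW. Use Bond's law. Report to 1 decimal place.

Bond:  W = 10 Wi (1/√P − 1/√F)
W = 10·6.9·(1/√424 − 1/√8020) = 10·6.9·(0.037398) = 2.5805 kWh/t
P_mill = W·ṁ = 2.5805·1069.4 = 2759.5 kW

P = 2759.5 kW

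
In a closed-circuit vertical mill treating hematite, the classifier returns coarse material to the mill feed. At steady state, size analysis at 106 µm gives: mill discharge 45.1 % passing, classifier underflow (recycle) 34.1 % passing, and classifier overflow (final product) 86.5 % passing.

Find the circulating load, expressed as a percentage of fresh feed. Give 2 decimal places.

CL = 376.36 %

Mass balance on the −106 µm fraction:
(1+r)·d = r·u + o ⇒ r = (o−d)/(d−u)
r = (86.5 − 45.1)/(45.1 − 34.1) = 41.4/11.0 = 3.7636
CL = 100·r = 376.36 %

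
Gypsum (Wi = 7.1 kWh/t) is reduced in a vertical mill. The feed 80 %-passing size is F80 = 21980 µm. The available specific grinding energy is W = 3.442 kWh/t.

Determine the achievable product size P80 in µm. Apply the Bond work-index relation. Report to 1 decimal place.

W = 10 Wi (1/√P80 − 1/√F80)  [Bond]
1/√P80 = 1/√F80 + W/(10·Wi)
  = 3.4420/(10·7.1) + 1/√21980 = 0.048479 + 0.006745 = 0.055224
P80 = (1/0.055224)² = 18.1081² = 327.90 µm

P80 = 327.9 µm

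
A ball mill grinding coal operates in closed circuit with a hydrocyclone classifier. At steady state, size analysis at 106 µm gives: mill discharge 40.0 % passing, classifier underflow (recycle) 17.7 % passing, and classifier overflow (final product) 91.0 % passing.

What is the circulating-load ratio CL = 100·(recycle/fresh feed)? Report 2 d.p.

CL = 228.70 %

Let r = R/F. Size balance at 106 µm:
Fd + Rd = Ru + Fo ⇒ R/F = (o−d)/(d−u)
r = (91.0 − 40.0)/(40.0 − 17.7) = 51.0/22.3 = 2.2870
CL = 100·r = 228.70 %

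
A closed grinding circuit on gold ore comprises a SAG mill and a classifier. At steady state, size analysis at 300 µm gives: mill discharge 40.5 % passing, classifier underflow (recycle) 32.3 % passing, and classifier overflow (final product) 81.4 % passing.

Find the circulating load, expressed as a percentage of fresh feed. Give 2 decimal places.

Two-product formula at 300 µm:
Fd + Rd = Ru + Fo ⇒ R/F = (o−d)/(d−u)
r = (81.4 − 40.5)/(40.5 − 32.3) = 40.9/8.2 = 4.9878
CL = 100·r = 498.78 %

CL = 498.78 %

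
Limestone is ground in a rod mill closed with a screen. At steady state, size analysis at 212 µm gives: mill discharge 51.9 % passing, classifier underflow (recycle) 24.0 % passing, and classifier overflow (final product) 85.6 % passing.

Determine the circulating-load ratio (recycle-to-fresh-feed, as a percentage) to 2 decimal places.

Two-product formula at 212 µm:
Fd + Rd = Ru + Fo ⇒ R/F = (o−d)/(d−u)
r = (85.6 − 51.9)/(51.9 − 24.0) = 33.7/27.9 = 1.2079
CL = 100·r = 120.79 %

CL = 120.79 %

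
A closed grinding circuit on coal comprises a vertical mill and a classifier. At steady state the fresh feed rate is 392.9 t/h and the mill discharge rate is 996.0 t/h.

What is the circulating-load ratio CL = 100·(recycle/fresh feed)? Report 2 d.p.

CL = 153.50 %

Discharge = new feed + return, hence
R = M − F = 996.0 − 392.9 = 603.1 t/h
CL = 100·R/F = 100·603.1/392.9 = 153.50 %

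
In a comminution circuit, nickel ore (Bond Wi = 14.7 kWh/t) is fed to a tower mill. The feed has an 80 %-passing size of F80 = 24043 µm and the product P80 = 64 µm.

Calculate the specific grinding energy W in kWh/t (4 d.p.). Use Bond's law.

W = 17.4270 kWh/t

W = 10 Wi (P80^-0.5 − F80^-0.5)
1/√64 = 0.125000;  1/√24043 = 0.006449
W = 10·14.7·(0.125000 − 0.006449) = 17.4270 kWh/t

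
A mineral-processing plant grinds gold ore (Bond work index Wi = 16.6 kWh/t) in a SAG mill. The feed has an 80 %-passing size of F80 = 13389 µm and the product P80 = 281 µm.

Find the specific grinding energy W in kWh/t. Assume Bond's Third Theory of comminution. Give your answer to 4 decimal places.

W = 8.4681 kWh/t

W = 10·Wi·(P80^(-½) − F80^(-½))
1/√281 = 0.059655;  1/√13389 = 0.008642
W = 10·16.6·(0.059655 − 0.008642) = 8.4681 kWh/t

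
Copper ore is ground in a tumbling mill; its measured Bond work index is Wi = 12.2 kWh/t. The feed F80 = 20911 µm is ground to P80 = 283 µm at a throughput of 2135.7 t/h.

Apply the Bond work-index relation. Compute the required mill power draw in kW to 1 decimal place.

P = 13686.6 kW

W = 10 Wi / √P80 − 10 Wi / √F80
W = 10·12.2·(1/√283 − 1/√20911) = 10·12.2·(0.052529) = 6.4085 kWh/t
P = W·T = 6.4085·2135.7 = 13686.6 kW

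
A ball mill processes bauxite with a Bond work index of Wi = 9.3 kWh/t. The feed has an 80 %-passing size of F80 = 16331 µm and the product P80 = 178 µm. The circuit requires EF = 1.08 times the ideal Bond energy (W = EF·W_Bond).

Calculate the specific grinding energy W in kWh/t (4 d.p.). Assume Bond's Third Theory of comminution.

W = 10·Wi·[P80^(−½) − F80^(−½)]
1/√178 = 0.074953;  1/√16331 = 0.007825
W = 10·9.3·(0.074953 − 0.007825) = 6.2429 kWh/t
W_actual = 1.08 × 6.2429 = 6.7423 kWh/t

W = 6.7423 kWh/t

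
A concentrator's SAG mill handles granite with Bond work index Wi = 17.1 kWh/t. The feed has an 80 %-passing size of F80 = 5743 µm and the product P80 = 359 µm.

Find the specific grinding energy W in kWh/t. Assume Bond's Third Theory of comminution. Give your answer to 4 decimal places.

W = 6.7686 kWh/t

W = 10 Wi (1/√P80 − 1/√F80)  [Bond]
1/√359 = 0.052778;  1/√5743 = 0.013196
W = 10·17.1·(0.052778 − 0.013196) = 6.7686 kWh/t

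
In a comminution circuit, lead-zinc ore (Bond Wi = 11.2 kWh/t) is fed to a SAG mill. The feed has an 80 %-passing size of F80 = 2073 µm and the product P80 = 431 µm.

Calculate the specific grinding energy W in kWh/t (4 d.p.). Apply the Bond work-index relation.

W = 10·Wi·[P80^(−½) − F80^(−½)]
1/√431 = 0.048168;  1/√2073 = 0.021963
W = 10·11.2·(0.048168 − 0.021963) = 2.9349 kWh/t

W = 2.9349 kWh/t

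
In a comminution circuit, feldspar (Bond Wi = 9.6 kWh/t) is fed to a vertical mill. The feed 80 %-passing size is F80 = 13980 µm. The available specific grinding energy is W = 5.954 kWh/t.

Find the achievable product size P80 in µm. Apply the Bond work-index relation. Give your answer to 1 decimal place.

Bond:  W = 10 Wi (1/√P − 1/√F)
⇒ 1/√P80 = W/(10 Wi) + 1/√F80
  = 5.9540/(10·9.6) + 1/√13980 = 0.062021 + 0.008458 = 0.070478
P80 = (1/0.070478)² = 14.1887² = 201.32 µm

P80 = 201.3 µm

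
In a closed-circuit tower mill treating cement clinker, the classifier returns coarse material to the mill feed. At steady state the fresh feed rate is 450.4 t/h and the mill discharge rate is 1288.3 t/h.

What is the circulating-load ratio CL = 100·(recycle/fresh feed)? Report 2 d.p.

CL = 186.03 %

Steady state: M = F + R.
R = M − F = 1288.3 − 450.4 = 837.9 t/h
CL = 100·R/F = 100·837.9/450.4 = 186.03 %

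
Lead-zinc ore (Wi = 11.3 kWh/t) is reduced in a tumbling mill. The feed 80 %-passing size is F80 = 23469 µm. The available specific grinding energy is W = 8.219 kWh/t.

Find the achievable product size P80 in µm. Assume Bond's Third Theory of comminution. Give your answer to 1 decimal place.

Bond:  W = 10 Wi (1/√P − 1/√F)
P80^(−½) = W/(10 Wi) + F80^(−½)
  = 8.2190/(10·11.3) + 1/√23469 = 0.072735 + 0.006528 = 0.079262
P80 = (1/0.079262)² = 12.6164² = 159.17 µm

P80 = 159.2 µm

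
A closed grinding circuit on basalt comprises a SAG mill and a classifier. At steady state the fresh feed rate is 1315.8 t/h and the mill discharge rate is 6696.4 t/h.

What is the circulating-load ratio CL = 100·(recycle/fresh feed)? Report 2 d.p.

CL = 408.92 %

Mill node: discharge = fresh + recycle.
R = M − F = 6696.4 − 1315.8 = 5380.6 t/h
CL = 100·R/F = 100·5380.6/1315.8 = 408.92 %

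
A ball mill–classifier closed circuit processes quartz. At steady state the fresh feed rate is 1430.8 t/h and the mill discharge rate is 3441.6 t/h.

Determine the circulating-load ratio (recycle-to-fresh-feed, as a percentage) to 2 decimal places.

Mill node: discharge = fresh + recycle.
R = M − F = 3441.6 − 1430.8 = 2010.8 t/h
CL = 100·R/F = 100·2010.8/1430.8 = 140.54 %

CL = 140.54 %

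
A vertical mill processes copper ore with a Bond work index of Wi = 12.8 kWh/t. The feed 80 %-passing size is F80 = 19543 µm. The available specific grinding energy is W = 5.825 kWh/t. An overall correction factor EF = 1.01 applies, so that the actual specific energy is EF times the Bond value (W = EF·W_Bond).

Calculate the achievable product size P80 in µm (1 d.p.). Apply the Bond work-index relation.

P80 = 366.8 µm

W_Bond = 10·Wi·(1/√P₈₀ − 1/√F₈₀)
W_Bond = W / EF = 5.825 / 1.01 = 5.7673 kWh/t
⇒ 1/√P80 = W_Bond/(10·Wi) + 1/√F80
  = 5.7673/(10·12.8) + 1/√19543 = 0.045057 + 0.007153 = 0.052211
P80 = (1/0.052211)² = 19.1532² = 366.85 µm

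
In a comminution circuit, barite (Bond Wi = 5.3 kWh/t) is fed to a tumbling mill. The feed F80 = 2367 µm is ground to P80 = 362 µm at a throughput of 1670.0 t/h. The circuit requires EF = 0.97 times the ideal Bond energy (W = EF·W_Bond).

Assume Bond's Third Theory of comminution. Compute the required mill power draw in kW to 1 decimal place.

W = 10·Wi·(P80^(-½) − F80^(-½))
W = 10·5.3·(1/√362 − 1/√2367) = 10·5.3·(0.032005) = 1.6962 kWh/t
Corrected W = EF·W_Bond = 0.97·1.6962 = 1.6454 kWh/t
P = W·T = 1.6454·1670.0 = 2747.7 kW

P = 2747.7 kW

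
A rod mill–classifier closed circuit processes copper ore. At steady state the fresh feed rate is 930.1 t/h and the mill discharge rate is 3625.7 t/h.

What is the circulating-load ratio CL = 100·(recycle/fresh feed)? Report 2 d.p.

CL = 289.82 %

Discharge = new feed + return, hence
R = M − F = 3625.7 − 930.1 = 2695.6 t/h
CL = 100·R/F = 100·2695.6/930.1 = 289.82 %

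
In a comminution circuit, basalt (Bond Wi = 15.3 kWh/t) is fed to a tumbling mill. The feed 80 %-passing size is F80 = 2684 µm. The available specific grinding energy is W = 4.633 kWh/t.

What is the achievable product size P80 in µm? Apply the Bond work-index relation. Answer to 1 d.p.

P80 = 406.8 µm

W_Bond = 10·Wi·(1/√P₈₀ − 1/√F₈₀)
⇒ 1/√P80 = W/(10·Wi) + 1/√F80
  = 4.6330/(10·15.3) + 1/√2684 = 0.030281 + 0.019302 = 0.049583
P80 = (1/0.049583)² = 20.1681² = 406.75 µm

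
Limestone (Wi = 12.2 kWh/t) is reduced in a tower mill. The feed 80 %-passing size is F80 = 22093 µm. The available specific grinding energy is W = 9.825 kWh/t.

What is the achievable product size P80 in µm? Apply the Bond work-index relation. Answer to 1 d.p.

P80 = 131.3 µm

W = 10·Wi·[P80^(−½) − F80^(−½)]
⇒ 1/√P80 = W/(10 Wi) + 1/√F80
  = 9.8250/(10·12.2) + 1/√22093 = 0.080533 + 0.006728 = 0.087261
P80 = (1/0.087261)² = 11.4599² = 131.33 µm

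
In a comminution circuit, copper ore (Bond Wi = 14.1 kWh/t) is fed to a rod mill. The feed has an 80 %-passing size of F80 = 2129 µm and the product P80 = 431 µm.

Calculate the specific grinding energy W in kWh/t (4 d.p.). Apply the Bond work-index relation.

W = 3.7359 kWh/t

W = 10 Wi (P80^-0.5 − F80^-0.5)
1/√431 = 0.048168;  1/√2129 = 0.021673
W = 10·14.1·(0.048168 − 0.021673) = 3.7359 kWh/t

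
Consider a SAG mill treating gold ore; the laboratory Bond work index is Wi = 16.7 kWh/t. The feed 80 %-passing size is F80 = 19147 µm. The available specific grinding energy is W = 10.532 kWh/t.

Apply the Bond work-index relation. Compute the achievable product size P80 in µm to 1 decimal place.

W = 10·Wi·[P80^(−½) − F80^(−½)]
⇒ 1/√P80 = W/(10 Wi) + 1/√F80
  = 10.5320/(10·16.7) + 1/√19147 = 0.063066 + 0.007227 = 0.070293
P80 = (1/0.070293)² = 14.2262² = 202.39 µm

P80 = 202.4 µm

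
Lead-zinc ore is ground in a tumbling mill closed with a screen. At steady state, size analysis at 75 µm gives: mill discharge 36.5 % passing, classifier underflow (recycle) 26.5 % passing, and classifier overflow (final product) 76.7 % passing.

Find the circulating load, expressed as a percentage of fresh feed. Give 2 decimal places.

Mass balance on the −75 µm fraction:
Fd + Rd = Ru + Fo ⇒ R/F = (o−d)/(d−u)
r = (76.7 − 36.5)/(36.5 − 26.5) = 40.2/10.0 = 4.0200
CL = 100·r = 402.00 %

CL = 402.00 %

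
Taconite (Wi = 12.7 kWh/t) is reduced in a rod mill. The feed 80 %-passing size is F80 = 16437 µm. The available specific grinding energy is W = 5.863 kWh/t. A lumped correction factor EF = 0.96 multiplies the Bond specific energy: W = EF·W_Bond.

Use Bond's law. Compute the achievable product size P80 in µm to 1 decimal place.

W = 10·Wi·[P80^(−½) − F80^(−½)]
W_Bond = W / EF = 5.863 / 0.96 = 6.1073 kWh/t
⇒ 1/√P80 = W_Bond/(10 Wi) + 1/√F80
  = 6.1073/(10·12.7) + 1/√16437 = 0.048089 + 0.007800 = 0.055889
P80 = (1/0.055889)² = 17.8927² = 320.15 µm

P80 = 320.1 µm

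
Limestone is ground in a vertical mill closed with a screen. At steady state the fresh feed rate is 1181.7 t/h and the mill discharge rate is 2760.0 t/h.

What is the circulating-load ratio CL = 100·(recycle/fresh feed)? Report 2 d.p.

CL = 133.56 %

Mill node: discharge = fresh + recycle.
R = M − F = 2760.0 − 1181.7 = 1578.3 t/h
CL = 100·R/F = 100·1578.3/1181.7 = 133.56 %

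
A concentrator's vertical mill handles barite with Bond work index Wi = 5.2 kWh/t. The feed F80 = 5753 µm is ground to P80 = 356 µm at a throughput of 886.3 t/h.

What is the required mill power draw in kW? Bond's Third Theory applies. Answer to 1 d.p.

W = 10 Wi / √P80 − 10 Wi / √F80
W = 10·5.2·(1/√356 − 1/√5753) = 10·5.2·(0.039816) = 2.0704 kWh/t
P_mill = W·ṁ = 2.0704·886.3 = 1835.0 kW

P = 1835.0 kW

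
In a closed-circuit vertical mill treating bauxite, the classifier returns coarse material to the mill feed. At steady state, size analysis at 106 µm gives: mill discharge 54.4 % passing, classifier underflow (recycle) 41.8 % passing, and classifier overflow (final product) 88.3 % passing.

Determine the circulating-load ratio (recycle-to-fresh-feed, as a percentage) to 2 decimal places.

Two-product formula at 106 µm:
(1+r)·d = r·u + o ⇒ r = (o−d)/(d−u)
r = (88.3 − 54.4)/(54.4 − 41.8) = 33.9/12.6 = 2.6905
CL = 100·r = 269.05 %

CL = 269.05 %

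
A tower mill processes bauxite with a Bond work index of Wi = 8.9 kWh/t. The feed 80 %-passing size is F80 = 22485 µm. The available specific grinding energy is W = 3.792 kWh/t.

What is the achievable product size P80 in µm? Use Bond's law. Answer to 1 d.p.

P80 = 411.8 µm

W = 10·Wi·(P80^(-½) − F80^(-½))
1/√P80 = 1/√F80 + W/(10·Wi)
  = 3.7920/(10·8.9) + 1/√22485 = 0.042607 + 0.006669 = 0.049276
P80 = (1/0.049276)² = 20.2940² = 411.85 µm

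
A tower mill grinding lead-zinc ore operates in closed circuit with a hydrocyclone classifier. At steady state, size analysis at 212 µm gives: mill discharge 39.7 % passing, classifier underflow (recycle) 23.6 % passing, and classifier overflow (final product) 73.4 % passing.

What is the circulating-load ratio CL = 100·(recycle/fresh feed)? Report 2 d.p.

Balance %-passing 212 µm (r = R/F):
(1+r)d = ru + o → r = (o−d)/(d−u)
r = (73.4 − 39.7)/(39.7 − 23.6) = 33.7/16.1 = 2.0932
CL = 100·r = 209.32 %

CL = 209.32 %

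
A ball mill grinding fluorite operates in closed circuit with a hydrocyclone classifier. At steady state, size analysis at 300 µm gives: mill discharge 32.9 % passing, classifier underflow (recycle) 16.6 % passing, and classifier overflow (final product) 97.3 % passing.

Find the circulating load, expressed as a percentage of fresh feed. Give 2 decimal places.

CL = 395.09 %

Classifier node, passing 300 µm:
Fd + Rd = Ru + Fo ⇒ R/F = (o−d)/(d−u)
r = (97.3 − 32.9)/(32.9 − 16.6) = 64.4/16.3 = 3.9509
CL = 100·r = 395.09 %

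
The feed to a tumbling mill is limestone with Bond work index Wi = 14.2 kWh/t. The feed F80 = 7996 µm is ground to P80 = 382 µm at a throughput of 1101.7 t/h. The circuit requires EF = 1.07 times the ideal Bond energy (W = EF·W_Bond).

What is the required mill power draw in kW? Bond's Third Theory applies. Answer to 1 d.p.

P = 6692.6 kW

W = 10 Wi (P80^-0.5 − F80^-0.5)
W = 10·14.2·(1/√382 − 1/√7996) = 10·14.2·(0.039981) = 5.6773 kWh/t
W_actual = 1.07 × 5.6773 = 6.0748 kWh/t
P_mill = W·ṁ = 6.0748·1101.7 = 6692.6 kW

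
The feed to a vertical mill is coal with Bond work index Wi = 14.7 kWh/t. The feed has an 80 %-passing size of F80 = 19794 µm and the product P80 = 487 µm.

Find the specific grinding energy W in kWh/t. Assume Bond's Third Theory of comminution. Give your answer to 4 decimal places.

W = 5.6164 kWh/t

W = 10·Wi·[P80^(−½) − F80^(−½)]
1/√487 = 0.045314;  1/√19794 = 0.007108
W = 10·14.7·(0.045314 − 0.007108) = 5.6164 kWh/t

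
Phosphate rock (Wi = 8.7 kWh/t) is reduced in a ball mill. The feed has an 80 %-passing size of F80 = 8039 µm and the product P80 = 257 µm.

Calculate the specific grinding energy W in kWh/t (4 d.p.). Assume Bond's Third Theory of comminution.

W = 4.4566 kWh/t

Bond: W = 10·Wi·(1/√P80 − 1/√F80)
1/√257 = 0.062378;  1/√8039 = 0.011153
W = 10·8.7·(0.062378 − 0.011153) = 4.4566 kWh/t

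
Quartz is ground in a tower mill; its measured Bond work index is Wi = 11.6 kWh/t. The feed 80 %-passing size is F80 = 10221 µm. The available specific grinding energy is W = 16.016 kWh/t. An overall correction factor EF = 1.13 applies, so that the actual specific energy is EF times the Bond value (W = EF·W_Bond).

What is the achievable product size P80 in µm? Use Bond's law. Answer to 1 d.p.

W = 10 Wi / √P80 − 10 Wi / √F80
W_Bond = W / EF = 16.016 / 1.13 = 14.1735 kWh/t
⇒ 1/√P80 = W_Bond/(10·Wi) + 1/√F80
  = 14.1735/(10·11.6) + 1/√10221 = 0.122185 + 0.009891 = 0.132076
P80 = (1/0.132076)² = 7.5714² = 57.33 µm

P80 = 57.3 µm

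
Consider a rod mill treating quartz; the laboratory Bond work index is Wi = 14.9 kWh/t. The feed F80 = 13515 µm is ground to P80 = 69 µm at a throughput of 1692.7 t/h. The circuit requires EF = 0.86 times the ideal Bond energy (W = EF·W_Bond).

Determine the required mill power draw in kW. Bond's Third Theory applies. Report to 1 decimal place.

W = 10·Wi·[P80^(−½) − F80^(−½)]
W = 10·14.9·(1/√69 − 1/√13515) = 10·14.9·(0.111784) = 16.6558 kWh/t
Corrected W = EF·W_Bond = 0.86·16.6558 = 14.3240 kWh/t
P_mill = W·ṁ = 14.3240·1692.7 = 24246.2 kW

P = 24246.2 kW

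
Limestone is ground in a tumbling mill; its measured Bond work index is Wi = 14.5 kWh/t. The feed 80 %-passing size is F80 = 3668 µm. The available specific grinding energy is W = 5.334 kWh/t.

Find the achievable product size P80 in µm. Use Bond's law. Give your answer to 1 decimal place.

P80 = 352.0 µm

W = 10·Wi·(P80^(-½) − F80^(-½))
P80^-0.5 = F80^-0.5 + W/(10 Wi)
  = 5.3340/(10·14.5) + 1/√3668 = 0.036786 + 0.016511 = 0.053298
P80 = (1/0.053298)² = 18.7625² = 352.03 µm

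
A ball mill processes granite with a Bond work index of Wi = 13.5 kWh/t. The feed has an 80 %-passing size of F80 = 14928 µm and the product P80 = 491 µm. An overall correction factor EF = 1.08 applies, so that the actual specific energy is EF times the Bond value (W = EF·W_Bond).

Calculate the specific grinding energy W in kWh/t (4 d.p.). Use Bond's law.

W = 10 Wi / √P80 − 10 Wi / √F80
1/√491 = 0.045129;  1/√14928 = 0.008185
W = 10·13.5·(0.045129 − 0.008185) = 4.9875 kWh/t
With EF = 1.08: W = 4.9875·1.08 = 5.3865 kWh/t

W = 5.3865 kWh/t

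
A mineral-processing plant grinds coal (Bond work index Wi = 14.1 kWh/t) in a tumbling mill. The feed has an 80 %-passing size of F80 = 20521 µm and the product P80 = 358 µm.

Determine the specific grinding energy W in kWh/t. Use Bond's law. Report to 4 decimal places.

W = 6.4678 kWh/t

W = 10 Wi (P80^-0.5 − F80^-0.5)
1/√358 = 0.052852;  1/√20521 = 0.006981
W = 10·14.1·(0.052852 − 0.006981) = 6.4678 kWh/t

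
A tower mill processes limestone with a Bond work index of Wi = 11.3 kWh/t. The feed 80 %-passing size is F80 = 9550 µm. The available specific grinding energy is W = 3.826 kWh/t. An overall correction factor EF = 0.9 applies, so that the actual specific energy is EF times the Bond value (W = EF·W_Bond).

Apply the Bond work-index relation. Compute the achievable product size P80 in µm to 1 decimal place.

P80 = 436.7 µm

Bond:  W = 10 Wi (1/√P − 1/√F)
W_Bond = W / EF = 3.826 / 0.9 = 4.2511 kWh/t
P80^(−½) = W_Bond/(10 Wi) + F80^(−½)
  = 4.2511/(10·11.3) + 1/√9550 = 0.037620 + 0.010233 = 0.047853
P80 = (1/0.047853)² = 20.8972² = 436.69 µm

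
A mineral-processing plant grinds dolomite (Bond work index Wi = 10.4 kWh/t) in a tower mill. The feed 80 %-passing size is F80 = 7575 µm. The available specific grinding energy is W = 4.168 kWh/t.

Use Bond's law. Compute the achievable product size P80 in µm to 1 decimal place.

P80 = 376.1 µm

W_Bond = 10·Wi·(1/√P₈₀ − 1/√F₈₀)
⇒ 1/√P80 = W/(10 Wi) + 1/√F80
  = 4.1680/(10·10.4) + 1/√7575 = 0.040077 + 0.011490 = 0.051567
P80 = (1/0.051567)² = 19.3924² = 376.06 µm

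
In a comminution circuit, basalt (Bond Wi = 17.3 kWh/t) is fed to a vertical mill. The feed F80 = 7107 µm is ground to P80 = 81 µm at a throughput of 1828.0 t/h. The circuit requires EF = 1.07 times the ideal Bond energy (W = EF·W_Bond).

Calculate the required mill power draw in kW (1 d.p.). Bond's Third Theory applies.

W = 10 Wi / √P80 − 10 Wi / √F80
W = 10·17.3·(1/√81 − 1/√7107) = 10·17.3·(0.099249) = 17.1701 kWh/t
Apply correction: 17.1701 × 1.07 = 18.3720 kWh/t
Mill draw = 18.3720 × 1828.0 = 33584.0 kW

P = 33584.0 kW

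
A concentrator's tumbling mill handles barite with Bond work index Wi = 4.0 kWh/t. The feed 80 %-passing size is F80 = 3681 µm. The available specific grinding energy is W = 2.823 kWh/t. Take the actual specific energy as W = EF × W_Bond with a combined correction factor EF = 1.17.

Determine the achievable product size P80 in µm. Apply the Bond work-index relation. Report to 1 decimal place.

P80 = 169.5 µm

W = 10 Wi (P80^-0.5 − F80^-0.5)
W_Bond = W / EF = 2.823 / 1.17 = 2.4128 kWh/t
1/√P80 = 1/√F80 + W_Bond/(10·Wi)
  = 2.4128/(10·4.0) + 1/√3681 = 0.060321 + 0.016482 = 0.076803
P80 = (1/0.076803)² = 13.0204² = 169.53 µm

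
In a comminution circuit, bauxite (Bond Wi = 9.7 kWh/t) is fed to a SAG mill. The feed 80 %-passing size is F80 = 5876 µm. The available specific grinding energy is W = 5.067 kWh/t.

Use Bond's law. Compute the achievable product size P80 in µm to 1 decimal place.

Bond: W = 10·Wi·(1/√P80 − 1/√F80)
⇒ 1/√P80 = W/(10 Wi) + 1/√F80
  = 5.0670/(10·9.7) + 1/√5876 = 0.052237 + 0.013045 = 0.065283
P80 = (1/0.065283)² = 15.3180² = 234.64 µm

P80 = 234.6 µm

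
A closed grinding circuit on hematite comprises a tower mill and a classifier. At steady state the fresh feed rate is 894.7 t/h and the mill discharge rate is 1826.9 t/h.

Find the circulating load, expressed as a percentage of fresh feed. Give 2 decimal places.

M = F + R at steady state, so:
R = M − F = 1826.9 − 894.7 = 932.2 t/h
CL = 100·R/F = 100·932.2/894.7 = 104.19 %

CL = 104.19 %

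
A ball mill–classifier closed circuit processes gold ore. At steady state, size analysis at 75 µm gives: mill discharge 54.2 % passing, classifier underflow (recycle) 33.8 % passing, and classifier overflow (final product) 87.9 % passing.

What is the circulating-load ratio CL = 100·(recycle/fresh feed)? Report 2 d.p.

CL = 165.20 %

Two-product formula at 75 µm:
Fd + Rd = Ru + Fo ⇒ R/F = (o−d)/(d−u)
r = (87.9 − 54.2)/(54.2 − 33.8) = 33.7/20.4 = 1.6520
CL = 100·r = 165.20 %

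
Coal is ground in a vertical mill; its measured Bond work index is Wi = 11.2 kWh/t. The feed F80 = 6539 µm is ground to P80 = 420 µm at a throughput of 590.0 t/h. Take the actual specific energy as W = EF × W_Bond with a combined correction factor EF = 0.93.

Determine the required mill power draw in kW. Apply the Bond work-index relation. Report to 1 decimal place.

P = 2238.7 kW

W_Bond = 10·Wi·(1/√P₈₀ − 1/√F₈₀)
W = 10·11.2·(1/√420 − 1/√6539) = 10·11.2·(0.036429) = 4.0800 kWh/t
W_actual = 0.93 × 4.0800 = 3.7944 kWh/t
P = W·T = 3.7944·590.0 = 2238.7 kW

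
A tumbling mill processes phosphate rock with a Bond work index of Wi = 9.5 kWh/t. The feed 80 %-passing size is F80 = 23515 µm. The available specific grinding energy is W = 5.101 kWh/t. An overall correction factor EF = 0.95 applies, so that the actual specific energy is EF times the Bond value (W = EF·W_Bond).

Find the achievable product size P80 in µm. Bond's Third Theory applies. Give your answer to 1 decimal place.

P80 = 251.6 µm

W = 10·Wi·(P80^(-½) − F80^(-½))
W_Bond = W / EF = 5.101 / 0.95 = 5.3695 kWh/t
1/√P80 = 1/√F80 + W_Bond/(10·Wi)
  = 5.3695/(10·9.5) + 1/√23515 = 0.056521 + 0.006521 = 0.063042
P80 = (1/0.063042)² = 15.8624² = 251.62 µm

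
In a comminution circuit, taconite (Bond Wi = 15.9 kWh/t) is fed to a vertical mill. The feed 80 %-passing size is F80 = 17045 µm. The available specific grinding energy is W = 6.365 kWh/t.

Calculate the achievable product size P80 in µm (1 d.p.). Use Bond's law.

W = 10·Wi·[P80^(−½) − F80^(−½)]
P80^(−½) = W/(10 Wi) + F80^(−½)
  = 6.3650/(10·15.9) + 1/√17045 = 0.040031 + 0.007660 = 0.047691
P80 = (1/0.047691)² = 20.9683² = 439.67 µm

P80 = 439.7 µm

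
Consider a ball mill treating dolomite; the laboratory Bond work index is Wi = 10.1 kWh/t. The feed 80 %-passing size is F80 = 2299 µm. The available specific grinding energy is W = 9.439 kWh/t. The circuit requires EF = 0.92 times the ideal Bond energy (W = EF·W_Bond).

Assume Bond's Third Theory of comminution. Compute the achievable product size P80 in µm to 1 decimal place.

W = 10·Wi·(P80^(-½) − F80^(-½))
W_Bond = W / EF = 9.439 / 0.92 = 10.2598 kWh/t
1/√P80 = 1/√F80 + W_Bond/(10·Wi)
  = 10.2598/(10·10.1) + 1/√2299 = 0.101582 + 0.020856 = 0.122438
P80 = (1/0.122438)² = 8.1674² = 66.71 µm

P80 = 66.7 µm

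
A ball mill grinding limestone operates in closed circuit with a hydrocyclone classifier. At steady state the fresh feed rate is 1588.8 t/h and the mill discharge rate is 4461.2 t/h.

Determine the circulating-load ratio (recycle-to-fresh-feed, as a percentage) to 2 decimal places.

M = F + R at steady state, so:
R = M − F = 4461.2 − 1588.8 = 2872.4 t/h
CL = 100·R/F = 100·2872.4/1588.8 = 180.79 %

CL = 180.79 %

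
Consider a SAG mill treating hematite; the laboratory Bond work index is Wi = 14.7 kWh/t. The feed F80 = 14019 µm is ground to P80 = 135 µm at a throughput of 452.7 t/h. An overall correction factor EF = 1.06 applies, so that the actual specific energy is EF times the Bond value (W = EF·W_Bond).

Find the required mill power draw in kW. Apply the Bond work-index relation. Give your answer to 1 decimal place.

P = 5475.3 kW

W = 10 Wi (1/√P80 − 1/√F80)  [Bond]
W = 10·14.7·(1/√135 − 1/√14019) = 10·14.7·(0.077620) = 11.4102 kWh/t
With EF = 1.06: W = 11.4102·1.06 = 12.0948 kWh/t
Power = W × throughput = 12.0948 kWh/t × 452.7 t/h = 5475.3 kW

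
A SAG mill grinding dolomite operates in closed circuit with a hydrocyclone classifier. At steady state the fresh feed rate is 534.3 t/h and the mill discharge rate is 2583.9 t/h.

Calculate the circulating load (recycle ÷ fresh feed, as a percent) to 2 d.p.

CL = 383.60 %

Steady state: M = F + R.
R = M − F = 2583.9 − 534.3 = 2049.6 t/h
CL = 100·R/F = 100·2049.6/534.3 = 383.60 %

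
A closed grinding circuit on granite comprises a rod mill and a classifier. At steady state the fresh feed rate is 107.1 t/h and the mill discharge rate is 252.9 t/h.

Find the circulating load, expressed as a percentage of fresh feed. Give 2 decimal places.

CL = 136.13 %

M = F + R at steady state, so:
R = M − F = 252.9 − 107.1 = 145.8 t/h
CL = 100·R/F = 100·145.8/107.1 = 136.13 %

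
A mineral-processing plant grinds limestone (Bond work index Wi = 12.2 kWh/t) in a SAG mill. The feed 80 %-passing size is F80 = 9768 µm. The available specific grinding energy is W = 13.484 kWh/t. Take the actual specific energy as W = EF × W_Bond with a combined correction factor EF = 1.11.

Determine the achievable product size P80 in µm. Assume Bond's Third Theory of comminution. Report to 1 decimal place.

W = 10 Wi / √P80 − 10 Wi / √F80
W_Bond = W / EF = 13.484 / 1.11 = 12.1477 kWh/t
⇒ 1/√P80 = W_Bond/(10 Wi) + 1/√F80
  = 12.1477/(10·12.2) + 1/√9768 = 0.099572 + 0.010118 = 0.109690
P80 = (1/0.109690)² = 9.1166² = 83.11 µm

P80 = 83.1 µm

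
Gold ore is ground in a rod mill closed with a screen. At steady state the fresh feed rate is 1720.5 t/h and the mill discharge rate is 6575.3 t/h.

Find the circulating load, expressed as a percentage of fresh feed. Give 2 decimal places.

M = F + R at steady state, so:
R = M − F = 6575.3 − 1720.5 = 4854.8 t/h
CL = 100·R/F = 100·4854.8/1720.5 = 282.17 %

CL = 282.17 %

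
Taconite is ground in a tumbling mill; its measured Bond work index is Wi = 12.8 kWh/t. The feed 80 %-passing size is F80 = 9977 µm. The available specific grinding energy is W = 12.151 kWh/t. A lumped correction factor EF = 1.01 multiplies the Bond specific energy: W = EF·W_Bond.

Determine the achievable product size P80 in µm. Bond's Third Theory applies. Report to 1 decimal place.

Bond: W = 10·Wi·(1/√P80 − 1/√F80)
W_Bond = W / EF = 12.151 / 1.01 = 12.0307 kWh/t
P80^(−½) = W_Bond/(10 Wi) + F80^(−½)
  = 12.0307/(10·12.8) + 1/√9977 = 0.093990 + 0.010012 = 0.104001
P80 = (1/0.104001)² = 9.6153² = 92.45 µm

P80 = 92.5 µm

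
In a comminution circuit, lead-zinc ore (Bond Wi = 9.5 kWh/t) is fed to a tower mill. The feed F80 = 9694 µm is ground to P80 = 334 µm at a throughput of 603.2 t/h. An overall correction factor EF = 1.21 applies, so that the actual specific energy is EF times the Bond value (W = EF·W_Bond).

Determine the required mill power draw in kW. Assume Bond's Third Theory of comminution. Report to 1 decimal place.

Bond:  W = 10 Wi (1/√P − 1/√F)
W = 10·9.5·(1/√334 − 1/√9694) = 10·9.5·(0.044561) = 4.2333 kWh/t
W_actual = 1.21 × 4.2333 = 5.1223 kWh/t
Power = W × throughput = 5.1223 kWh/t × 603.2 t/h = 3089.8 kW

P = 3089.8 kW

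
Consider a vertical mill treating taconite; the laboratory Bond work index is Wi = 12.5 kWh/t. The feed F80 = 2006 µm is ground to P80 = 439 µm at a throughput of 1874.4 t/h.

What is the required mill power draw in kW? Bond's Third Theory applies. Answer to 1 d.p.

W_Bond = 10·Wi·(1/√P₈₀ − 1/√F₈₀)
W = 10·12.5·(1/√439 − 1/√2006) = 10·12.5·(0.025400) = 3.1750 kWh/t
P_mill = W·ṁ = 3.1750·1874.4 = 5951.3 kW

P = 5951.3 kW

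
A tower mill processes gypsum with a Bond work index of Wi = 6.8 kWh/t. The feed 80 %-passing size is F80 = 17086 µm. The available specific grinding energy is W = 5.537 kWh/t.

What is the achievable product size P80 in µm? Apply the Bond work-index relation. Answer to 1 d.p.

Bond:  W = 10 Wi (1/√P − 1/√F)
⇒ 1/√P80 = W/(10 Wi) + 1/√F80
  = 5.5370/(10·6.8) + 1/√17086 = 0.081426 + 0.007650 = 0.089077
P80 = (1/0.089077)² = 11.2263² = 126.03 µm

P80 = 126.0 µm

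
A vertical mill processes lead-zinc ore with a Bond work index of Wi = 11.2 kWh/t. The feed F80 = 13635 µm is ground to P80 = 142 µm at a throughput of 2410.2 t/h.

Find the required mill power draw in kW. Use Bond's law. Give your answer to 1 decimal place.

P = 20341.3 kW

W = 10·Wi·[P80^(−½) − F80^(−½)]
W = 10·11.2·(1/√142 − 1/√13635) = 10·11.2·(0.075354) = 8.4397 kWh/t
Power = W × throughput = 8.4397 kWh/t × 2410.2 t/h = 20341.3 kW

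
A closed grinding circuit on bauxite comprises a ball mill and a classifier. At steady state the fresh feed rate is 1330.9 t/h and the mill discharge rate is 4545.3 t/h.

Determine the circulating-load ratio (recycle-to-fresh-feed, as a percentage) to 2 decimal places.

CL = 241.52 %

M = F + R at steady state, so:
R = M − F = 4545.3 − 1330.9 = 3214.4 t/h
CL = 100·R/F = 100·3214.4/1330.9 = 241.52 %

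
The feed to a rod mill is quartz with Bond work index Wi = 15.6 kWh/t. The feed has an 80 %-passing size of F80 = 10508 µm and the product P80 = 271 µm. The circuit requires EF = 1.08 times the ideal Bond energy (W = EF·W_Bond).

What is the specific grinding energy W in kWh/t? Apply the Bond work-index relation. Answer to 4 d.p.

W = 8.5909 kWh/t

W = 10 Wi / √P80 − 10 Wi / √F80
1/√271 = 0.060746;  1/√10508 = 0.009755
W = 10·15.6·(0.060746 − 0.009755) = 7.9545 kWh/t
Corrected W = EF·W_Bond = 1.08·7.9545 = 8.5909 kWh/t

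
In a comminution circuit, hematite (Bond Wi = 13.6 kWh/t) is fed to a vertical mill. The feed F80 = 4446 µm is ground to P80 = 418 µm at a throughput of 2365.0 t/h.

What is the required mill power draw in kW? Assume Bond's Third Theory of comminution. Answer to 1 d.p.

P = 10908.2 kW

Bond:  W = 10 Wi (1/√P − 1/√F)
W = 10·13.6·(1/√418 − 1/√4446) = 10·13.6·(0.033914) = 4.6123 kWh/t
Power = W × throughput = 4.6123 kWh/t × 2365.0 t/h = 10908.2 kW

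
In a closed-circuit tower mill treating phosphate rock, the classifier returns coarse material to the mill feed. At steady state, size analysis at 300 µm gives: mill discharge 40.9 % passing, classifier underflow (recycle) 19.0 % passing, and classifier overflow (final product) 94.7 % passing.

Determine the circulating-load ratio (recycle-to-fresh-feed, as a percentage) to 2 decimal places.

Two-product formula at 300 µm:
r = (o − d)/(d − u)
r = (94.7 − 40.9)/(40.9 − 19.0) = 53.8/21.9 = 2.4566
CL = 100·r = 245.66 %

CL = 245.66 %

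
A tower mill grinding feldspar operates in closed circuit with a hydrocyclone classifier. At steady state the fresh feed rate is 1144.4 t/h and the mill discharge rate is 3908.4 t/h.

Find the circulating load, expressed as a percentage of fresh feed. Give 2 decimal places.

Mill node: discharge = fresh + recycle.
R = M − F = 3908.4 − 1144.4 = 2764.0 t/h
CL = 100·R/F = 100·2764.0/1144.4 = 241.52 %

CL = 241.52 %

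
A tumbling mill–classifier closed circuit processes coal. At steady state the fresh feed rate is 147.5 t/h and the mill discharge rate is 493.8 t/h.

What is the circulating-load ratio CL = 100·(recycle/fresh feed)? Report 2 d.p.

Steady state: M = F + R.
R = M − F = 493.8 − 147.5 = 346.3 t/h
CL = 100·R/F = 100·346.3/147.5 = 234.78 %

CL = 234.78 %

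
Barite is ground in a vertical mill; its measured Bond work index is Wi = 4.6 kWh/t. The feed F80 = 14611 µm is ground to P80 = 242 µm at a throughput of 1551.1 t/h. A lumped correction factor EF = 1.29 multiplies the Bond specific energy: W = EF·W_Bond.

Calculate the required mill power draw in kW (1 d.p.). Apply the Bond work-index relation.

W = 10 Wi / √P80 − 10 Wi / √F80
W = 10·4.6·(1/√242 − 1/√14611) = 10·4.6·(0.056009) = 2.5764 kWh/t
Apply correction: 2.5764 × 1.29 = 3.3236 kWh/t
Mill draw = 3.3236 × 1551.1 = 5155.2 kW

P = 5155.2 kW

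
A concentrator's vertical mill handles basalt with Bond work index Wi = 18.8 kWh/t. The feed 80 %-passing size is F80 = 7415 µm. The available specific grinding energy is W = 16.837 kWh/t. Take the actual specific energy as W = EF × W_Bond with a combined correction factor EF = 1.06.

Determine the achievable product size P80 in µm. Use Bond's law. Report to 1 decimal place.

Bond:  W = 10 Wi (1/√P − 1/√F)
W_Bond = W / EF = 16.837 / 1.06 = 15.8840 kWh/t
⇒ 1/√P80 = W_Bond/(10 Wi) + 1/√F80
  = 15.8840/(10·18.8) + 1/√7415 = 0.084489 + 0.011613 = 0.096102
P80 = (1/0.096102)² = 10.4056² = 108.28 µm

P80 = 108.3 µm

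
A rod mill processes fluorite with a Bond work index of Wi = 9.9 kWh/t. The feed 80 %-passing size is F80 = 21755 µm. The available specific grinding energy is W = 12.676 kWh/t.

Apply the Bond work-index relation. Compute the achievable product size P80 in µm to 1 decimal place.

W = 10 Wi / √P80 − 10 Wi / √F80
P80^(−½) = W/(10 Wi) + F80^(−½)
  = 12.6760/(10·9.9) + 1/√21755 = 0.128040 + 0.006780 = 0.134820
P80 = (1/0.134820)² = 7.4173² = 55.02 µm

P80 = 55.0 µm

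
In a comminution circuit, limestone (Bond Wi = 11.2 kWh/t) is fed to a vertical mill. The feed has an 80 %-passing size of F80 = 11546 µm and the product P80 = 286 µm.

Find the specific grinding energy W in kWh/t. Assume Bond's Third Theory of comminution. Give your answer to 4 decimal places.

W = 10 Wi / √P80 − 10 Wi / √F80
1/√286 = 0.059131;  1/√11546 = 0.009306
W = 10·11.2·(0.059131 − 0.009306) = 5.5804 kWh/t

W = 5.5804 kWh/t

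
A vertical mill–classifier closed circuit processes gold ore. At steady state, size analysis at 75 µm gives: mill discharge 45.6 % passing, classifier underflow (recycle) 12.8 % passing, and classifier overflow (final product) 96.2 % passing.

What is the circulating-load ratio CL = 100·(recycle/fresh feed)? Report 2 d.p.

Mass balance on the −75 µm fraction:
(1+r)·d = r·u + o ⇒ r = (o−d)/(d−u)
r = (96.2 − 45.6)/(45.6 − 12.8) = 50.6/32.8 = 1.5427
CL = 100·r = 154.27 %

CL = 154.27 %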